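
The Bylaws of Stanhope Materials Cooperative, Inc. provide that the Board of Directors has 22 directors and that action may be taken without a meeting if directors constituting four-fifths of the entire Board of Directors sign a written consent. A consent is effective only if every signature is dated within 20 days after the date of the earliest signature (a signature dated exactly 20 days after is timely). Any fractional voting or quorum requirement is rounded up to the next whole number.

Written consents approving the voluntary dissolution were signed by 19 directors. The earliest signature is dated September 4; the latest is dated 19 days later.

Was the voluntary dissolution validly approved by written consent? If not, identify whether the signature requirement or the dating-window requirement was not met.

Effective — both the signature and dating-window requirements are satisfied.

Signatures required: four-fifths of 22 — 4/5 of 22 = 17.60, rounded up to 18, so 18 needed; 19 signed. Sufficient.
Dating window: the latest signature is 19 days after the earliest; the limit is 20 days. Within the window.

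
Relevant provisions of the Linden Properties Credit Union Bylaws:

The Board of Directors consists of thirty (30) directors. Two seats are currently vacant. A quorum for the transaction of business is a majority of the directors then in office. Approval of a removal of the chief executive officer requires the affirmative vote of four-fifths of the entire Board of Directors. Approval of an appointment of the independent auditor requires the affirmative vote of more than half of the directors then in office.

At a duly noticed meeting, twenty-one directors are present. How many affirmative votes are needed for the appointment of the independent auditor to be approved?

15

The appointment of the independent auditor requires a majority of the directors then in office (28).
A majority of 28 is 15.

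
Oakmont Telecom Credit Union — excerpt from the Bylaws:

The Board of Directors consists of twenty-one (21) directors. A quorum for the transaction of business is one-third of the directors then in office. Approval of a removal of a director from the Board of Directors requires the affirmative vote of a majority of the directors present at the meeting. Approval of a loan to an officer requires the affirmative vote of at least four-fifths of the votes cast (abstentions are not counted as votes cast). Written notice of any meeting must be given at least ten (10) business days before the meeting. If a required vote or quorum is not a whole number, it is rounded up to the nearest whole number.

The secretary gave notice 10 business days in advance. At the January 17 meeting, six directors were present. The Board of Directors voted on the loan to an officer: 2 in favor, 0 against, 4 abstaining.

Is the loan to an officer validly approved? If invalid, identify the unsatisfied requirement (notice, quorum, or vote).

Notice: 10 business days given; 10 required (10 ≥ 10). Satisfied.
Quorum: 6 present; quorum is 7. Not satisfied.
Vote: the loan to an officer requires four-fifths of the votes cast (6 present − 4 abstaining = 2). 4/5 of 2 = 1.60, rounded up to 2, so 2 affirmative votes are needed; 2 voted in favor. Satisfied. (Moot — without a quorum no business can be validly transacted.)

Invalid — quorum requirement not satisfied.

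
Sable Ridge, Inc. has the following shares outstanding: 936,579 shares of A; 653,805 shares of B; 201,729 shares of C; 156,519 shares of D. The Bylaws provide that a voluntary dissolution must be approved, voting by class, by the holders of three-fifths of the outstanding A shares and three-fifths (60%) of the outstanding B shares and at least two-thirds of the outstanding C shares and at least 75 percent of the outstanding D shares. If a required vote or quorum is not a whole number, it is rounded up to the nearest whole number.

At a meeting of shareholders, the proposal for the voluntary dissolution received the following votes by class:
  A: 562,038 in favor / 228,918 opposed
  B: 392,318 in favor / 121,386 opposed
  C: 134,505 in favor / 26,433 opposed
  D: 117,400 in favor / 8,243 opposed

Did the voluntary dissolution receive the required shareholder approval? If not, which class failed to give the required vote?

A: 3/5 of 936579 = 561947.40, rounded up to 561948; 561,948 required, 562,038 in favor — approved.
B: 3/5 of 653805 = 392283; 392,283 required, 392,318 in favor — approved.
C: 2/3 of 201729 = 134486; 134,486 required, 134,505 in favor — approved.
D: 3/4 of 156519 = 117389.25, rounded up to 117390; 117,390 required, 117,400 in favor — approved.

Approved — every class gave the required vote.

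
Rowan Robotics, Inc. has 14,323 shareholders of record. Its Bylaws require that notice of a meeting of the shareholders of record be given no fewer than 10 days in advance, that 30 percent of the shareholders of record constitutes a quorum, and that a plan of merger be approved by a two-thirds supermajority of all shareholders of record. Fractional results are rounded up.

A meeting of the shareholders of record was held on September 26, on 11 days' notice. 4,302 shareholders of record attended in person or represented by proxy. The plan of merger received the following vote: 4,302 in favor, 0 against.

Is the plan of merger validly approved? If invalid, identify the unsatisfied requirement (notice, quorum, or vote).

Invalid — vote requirement not satisfied.

Notice: 11 days given; 10 required. Satisfied.
Quorum: 30% of 14,323 = 4,296.90, rounded up to 4,297; 4,302 present. Satisfied.
Vote: requires two-thirds of all shareholders of record (14,323); 2/3 of 14323 = 9548.67, rounded up to 9549, so 9,549 needed; 4,302 in favor. Not satisfied.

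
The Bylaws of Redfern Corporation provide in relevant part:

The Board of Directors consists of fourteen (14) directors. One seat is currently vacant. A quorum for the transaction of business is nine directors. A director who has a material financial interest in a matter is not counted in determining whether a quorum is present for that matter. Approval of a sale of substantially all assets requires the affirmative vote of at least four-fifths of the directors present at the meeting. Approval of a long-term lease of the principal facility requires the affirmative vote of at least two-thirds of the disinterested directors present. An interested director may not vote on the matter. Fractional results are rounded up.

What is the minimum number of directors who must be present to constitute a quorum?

The quorum is fixed at 9.

9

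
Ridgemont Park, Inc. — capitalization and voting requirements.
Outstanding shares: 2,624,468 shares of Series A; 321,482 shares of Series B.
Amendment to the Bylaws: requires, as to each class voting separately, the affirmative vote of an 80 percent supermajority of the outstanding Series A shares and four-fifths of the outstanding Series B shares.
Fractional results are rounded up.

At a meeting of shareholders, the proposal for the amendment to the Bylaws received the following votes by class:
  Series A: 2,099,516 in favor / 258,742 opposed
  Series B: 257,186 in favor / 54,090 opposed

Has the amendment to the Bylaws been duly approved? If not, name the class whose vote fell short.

Series A: 4/5 of 2624468 = 2099574.40, rounded up to 2099575; 2,099,575 required, 2,099,516 in favor — not approved.
Series B: 4/5 of 321482 = 257185.60, rounded up to 257186; 257,186 required, 257,186 in favor — approved.

Not approved — the Series A shares did not give the required vote.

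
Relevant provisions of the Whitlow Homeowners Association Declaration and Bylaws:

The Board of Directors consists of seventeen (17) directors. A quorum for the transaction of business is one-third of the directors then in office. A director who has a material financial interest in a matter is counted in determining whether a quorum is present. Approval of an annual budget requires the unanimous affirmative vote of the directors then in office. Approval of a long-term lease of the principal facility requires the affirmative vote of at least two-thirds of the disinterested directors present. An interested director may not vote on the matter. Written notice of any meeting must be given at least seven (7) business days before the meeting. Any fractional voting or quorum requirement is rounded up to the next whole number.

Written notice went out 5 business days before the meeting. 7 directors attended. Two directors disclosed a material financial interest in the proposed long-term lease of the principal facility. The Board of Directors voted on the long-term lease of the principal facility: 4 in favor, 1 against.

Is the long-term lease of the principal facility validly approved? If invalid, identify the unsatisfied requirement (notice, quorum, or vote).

Invalid — notice requirement not satisfied.

Notice: 5 business days given; 7 required (5 < 7). Not satisfied.
Quorum: 7 present (interested directors count toward quorum); quorum is 6. Satisfied.
Vote: the long-term lease of the principal facility requires two-thirds of the disinterested directors present (7 − 2 = 5). 2/3 of 5 = 3.33, rounded up to 4, so 4 affirmative votes are needed; 4 voted in favor. Satisfied.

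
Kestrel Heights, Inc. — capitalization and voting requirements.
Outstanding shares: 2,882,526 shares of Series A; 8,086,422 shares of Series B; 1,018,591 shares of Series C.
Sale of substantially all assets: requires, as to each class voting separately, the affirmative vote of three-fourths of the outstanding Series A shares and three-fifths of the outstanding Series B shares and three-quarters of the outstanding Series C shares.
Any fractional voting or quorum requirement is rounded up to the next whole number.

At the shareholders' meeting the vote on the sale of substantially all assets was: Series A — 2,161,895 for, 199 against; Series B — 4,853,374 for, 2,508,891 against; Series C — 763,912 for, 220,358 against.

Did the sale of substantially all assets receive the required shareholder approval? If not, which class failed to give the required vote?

Not approved — the Series C shares did not give the required vote.

Series A: 3/4 of 2882526 = 2161894.50, rounded up to 2161895; 2,161,895 required, 2,161,895 in favor — approved.
Series B: 3/5 of 8086422 = 4851853.20, rounded up to 4851854; 4,851,854 required, 4,853,374 in favor — approved.
Series C: 3/4 of 1018591 = 763943.25, rounded up to 763944; 763,944 required, 763,912 in favor — not approved.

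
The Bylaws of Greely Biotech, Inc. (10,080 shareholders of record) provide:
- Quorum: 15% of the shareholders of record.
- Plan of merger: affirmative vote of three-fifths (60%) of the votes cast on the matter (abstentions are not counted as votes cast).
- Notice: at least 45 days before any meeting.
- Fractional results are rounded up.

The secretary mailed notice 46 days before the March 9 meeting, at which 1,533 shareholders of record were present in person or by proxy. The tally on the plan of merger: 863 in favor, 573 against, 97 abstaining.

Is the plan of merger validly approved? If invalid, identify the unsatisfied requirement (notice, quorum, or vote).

Valid — all requirements satisfied.

Notice: 46 days given; 45 required. Satisfied.
Quorum: 15% of 10,080 = 1,512; 1,533 present. Satisfied.
Vote: requires three-fifths of the votes cast (1,533 − 97 abstaining = 1,436); 3/5 of 1436 = 861.60, rounded up to 862, so 862 needed; 863 in favor. Satisfied.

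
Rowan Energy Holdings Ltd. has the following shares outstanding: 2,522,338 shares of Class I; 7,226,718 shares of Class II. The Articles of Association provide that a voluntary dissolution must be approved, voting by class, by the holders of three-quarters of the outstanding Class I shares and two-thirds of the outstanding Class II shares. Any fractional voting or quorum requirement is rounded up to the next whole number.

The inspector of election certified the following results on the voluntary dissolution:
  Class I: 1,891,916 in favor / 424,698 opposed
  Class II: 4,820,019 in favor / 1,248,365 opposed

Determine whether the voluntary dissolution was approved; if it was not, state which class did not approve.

Approved — every class gave the required vote.

Class I: 3/4 of 2522338 = 1891753.50, rounded up to 1891754; 1,891,754 required, 1,891,916 in favor — approved.
Class II: 2/3 of 7226718 = 4817812; 4,817,812 required, 4,820,019 in favor — approved.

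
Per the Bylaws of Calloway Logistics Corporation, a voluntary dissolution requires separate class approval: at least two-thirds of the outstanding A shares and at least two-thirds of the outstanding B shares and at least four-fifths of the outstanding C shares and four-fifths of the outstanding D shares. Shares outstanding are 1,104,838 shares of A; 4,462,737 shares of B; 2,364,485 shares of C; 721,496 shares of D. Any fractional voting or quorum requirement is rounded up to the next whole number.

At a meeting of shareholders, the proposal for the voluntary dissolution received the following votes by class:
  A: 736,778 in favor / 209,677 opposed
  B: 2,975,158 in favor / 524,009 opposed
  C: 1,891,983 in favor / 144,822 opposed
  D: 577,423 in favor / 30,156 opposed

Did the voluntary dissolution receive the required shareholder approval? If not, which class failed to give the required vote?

Approved — every class gave the required vote.

A: 2/3 of 1104838 = 736558.67, rounded up to 736559; 736,559 required, 736,778 in favor — approved.
B: 2/3 of 4462737 = 2975158; 2,975,158 required, 2,975,158 in favor — approved.
C: 4/5 of 2364485 = 1891588; 1,891,588 required, 1,891,983 in favor — approved.
D: 4/5 of 721496 = 577196.80, rounded up to 577197; 577,197 required, 577,423 in favor — approved.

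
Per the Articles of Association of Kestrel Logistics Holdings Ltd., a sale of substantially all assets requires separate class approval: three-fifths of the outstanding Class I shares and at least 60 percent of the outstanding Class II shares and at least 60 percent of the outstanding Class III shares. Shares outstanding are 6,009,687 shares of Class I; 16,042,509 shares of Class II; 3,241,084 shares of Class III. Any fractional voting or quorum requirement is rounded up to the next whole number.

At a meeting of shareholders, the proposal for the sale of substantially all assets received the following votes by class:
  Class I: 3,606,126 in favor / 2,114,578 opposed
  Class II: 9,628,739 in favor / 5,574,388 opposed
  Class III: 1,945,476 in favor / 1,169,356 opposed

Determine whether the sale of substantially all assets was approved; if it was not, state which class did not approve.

Class I: 3/5 of 6009687 = 3605812.20, rounded up to 3605813; 3,605,813 required, 3,606,126 in favor — approved.
Class II: 3/5 of 16042509 = 9625505.40, rounded up to 9625506; 9,625,506 required, 9,628,739 in favor — approved.
Class III: 3/5 of 3241084 = 1944650.40, rounded up to 1944651; 1,944,651 required, 1,945,476 in favor — approved.

Approved — every class gave the required vote.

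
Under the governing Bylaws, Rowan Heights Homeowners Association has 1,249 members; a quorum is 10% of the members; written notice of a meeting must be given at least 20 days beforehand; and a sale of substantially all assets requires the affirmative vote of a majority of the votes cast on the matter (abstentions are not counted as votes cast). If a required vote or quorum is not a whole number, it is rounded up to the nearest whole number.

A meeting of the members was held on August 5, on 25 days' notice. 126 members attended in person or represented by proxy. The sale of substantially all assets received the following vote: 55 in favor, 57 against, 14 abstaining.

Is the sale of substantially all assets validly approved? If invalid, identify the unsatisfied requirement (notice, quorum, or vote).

Notice: 25 days given; 20 required. Satisfied.
Quorum: 10% of 1,249 = 124.90, rounded up to 125; 126 present. Satisfied.
Vote: requires a majority of the votes cast (126 − 14 abstaining = 112); a majority of 112 is 57, so 57 needed; 55 in favor. Not satisfied.

Invalid — vote requirement not satisfied.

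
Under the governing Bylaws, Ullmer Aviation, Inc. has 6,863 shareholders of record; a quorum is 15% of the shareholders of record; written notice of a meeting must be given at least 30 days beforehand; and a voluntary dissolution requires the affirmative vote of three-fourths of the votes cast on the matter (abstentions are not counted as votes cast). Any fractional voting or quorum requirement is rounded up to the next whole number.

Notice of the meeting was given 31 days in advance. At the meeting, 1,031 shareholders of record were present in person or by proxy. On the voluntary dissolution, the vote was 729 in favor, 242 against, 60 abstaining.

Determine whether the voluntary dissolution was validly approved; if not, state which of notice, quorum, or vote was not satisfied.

Notice: 31 days given; 30 required. Satisfied.
Quorum: 15% of 6,863 = 1,029.45, rounded up to 1,030; 1,031 present. Satisfied.
Vote: requires three-fourths of the votes cast (1,031 − 60 abstaining = 971); 3/4 of 971 = 728.25, rounded up to 729, so 729 needed; 729 in favor. Satisfied.

Valid — all requirements satisfied.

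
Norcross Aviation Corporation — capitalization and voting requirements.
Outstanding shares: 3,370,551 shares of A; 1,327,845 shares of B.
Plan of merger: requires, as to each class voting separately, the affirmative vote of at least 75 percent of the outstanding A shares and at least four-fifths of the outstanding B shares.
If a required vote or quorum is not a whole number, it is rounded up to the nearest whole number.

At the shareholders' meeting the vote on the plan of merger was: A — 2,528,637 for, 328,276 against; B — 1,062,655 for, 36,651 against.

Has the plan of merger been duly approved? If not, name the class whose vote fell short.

Approved — every class gave the required vote.

A: 3/4 of 3370551 = 2527913.25, rounded up to 2527914; 2,527,914 required, 2,528,637 in favor — approved.
B: 4/5 of 1327845 = 1062276; 1,062,276 required, 1,062,655 in favor — approved.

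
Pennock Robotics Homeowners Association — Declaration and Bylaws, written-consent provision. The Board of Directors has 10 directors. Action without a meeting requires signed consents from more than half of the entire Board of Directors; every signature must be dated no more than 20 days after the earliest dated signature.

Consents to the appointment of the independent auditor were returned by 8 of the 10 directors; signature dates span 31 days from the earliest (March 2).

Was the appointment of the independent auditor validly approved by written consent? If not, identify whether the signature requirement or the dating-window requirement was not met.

Not effective — dating-window requirement not satisfied.

Signatures required: more than half of 10 — a majority of 10 is 6, so 6 needed; 8 signed. Sufficient.
Dating window: the latest signature is 31 days after the earliest; the limit is 20 days. Outside the window.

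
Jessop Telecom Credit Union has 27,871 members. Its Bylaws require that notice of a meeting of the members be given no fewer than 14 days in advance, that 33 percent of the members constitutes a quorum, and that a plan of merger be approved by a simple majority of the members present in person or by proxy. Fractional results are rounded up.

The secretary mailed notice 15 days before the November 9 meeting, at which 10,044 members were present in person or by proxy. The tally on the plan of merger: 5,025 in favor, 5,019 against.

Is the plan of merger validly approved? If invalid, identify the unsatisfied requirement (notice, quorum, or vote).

Notice: 15 days given; 14 required. Satisfied.
Quorum: 33% of 27,871 = 9,197.43, rounded up to 9,198; 10,044 present. Satisfied.
Vote: requires a majority of those present (10,044); a majority of 10044 is 5023, so 5,023 needed; 5,025 in favor. Satisfied.

Valid — all requirements satisfied.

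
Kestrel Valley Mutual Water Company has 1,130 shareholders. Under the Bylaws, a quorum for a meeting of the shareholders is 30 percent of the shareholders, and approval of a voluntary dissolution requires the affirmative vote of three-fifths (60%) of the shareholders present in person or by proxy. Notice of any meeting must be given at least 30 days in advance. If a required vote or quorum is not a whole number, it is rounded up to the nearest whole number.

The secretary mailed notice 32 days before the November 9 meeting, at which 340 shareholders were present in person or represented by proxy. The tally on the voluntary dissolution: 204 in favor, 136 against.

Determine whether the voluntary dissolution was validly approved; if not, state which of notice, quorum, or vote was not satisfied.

Notice: 32 days given; 30 required. Satisfied.
Quorum: 30% of 1,130 = 339; 340 present. Satisfied.
Vote: requires three-fifths of those present (340); 3/5 of 340 = 204, so 204 needed; 204 in favor. Satisfied.

Valid — all requirements satisfied.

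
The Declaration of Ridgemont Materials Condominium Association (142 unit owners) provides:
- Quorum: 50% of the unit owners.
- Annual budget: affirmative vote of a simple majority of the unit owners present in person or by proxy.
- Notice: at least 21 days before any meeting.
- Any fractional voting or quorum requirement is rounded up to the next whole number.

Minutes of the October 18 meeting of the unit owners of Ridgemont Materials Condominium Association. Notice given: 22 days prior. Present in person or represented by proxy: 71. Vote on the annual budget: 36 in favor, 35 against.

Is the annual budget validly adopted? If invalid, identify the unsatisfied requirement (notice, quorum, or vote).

Notice: 22 days given; 21 required. Satisfied.
Quorum: 50% of 142 = 71; 71 present. Satisfied.
Vote: requires a majority of those present (71); a majority of 71 is 36, so 36 needed; 36 in favor. Satisfied.

Valid — all requirements satisfied.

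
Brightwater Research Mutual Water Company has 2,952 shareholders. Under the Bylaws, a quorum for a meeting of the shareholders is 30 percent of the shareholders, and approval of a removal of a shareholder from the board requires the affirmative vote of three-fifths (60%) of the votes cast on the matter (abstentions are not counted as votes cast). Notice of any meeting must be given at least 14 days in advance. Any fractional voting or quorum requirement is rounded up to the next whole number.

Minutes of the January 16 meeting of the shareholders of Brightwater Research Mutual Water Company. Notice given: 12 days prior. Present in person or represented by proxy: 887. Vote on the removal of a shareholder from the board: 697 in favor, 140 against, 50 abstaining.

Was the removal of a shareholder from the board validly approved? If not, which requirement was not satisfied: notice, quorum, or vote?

Invalid — notice requirement not satisfied.

Notice: 12 days given; 14 required. Not satisfied.
Quorum: 30% of 2,952 = 885.60, rounded up to 886; 887 present. Satisfied.
Vote: requires three-fifths of the votes cast (887 − 50 abstaining = 837); 3/5 of 837 = 502.20, rounded up to 503, so 503 needed; 697 in favor. Satisfied.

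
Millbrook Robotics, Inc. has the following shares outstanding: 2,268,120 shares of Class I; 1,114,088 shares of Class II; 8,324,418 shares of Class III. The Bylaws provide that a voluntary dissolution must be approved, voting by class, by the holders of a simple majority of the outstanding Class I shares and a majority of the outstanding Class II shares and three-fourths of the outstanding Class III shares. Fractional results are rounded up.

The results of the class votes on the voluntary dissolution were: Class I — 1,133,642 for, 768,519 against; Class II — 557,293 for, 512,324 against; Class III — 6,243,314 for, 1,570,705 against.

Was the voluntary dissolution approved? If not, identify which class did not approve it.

Class I: a majority of 2268120 is 1134061; 1,134,061 required, 1,133,642 in favor — not approved.
Class II: a majority of 1114088 is 557045; 557,045 required, 557,293 in favor — approved.
Class III: 3/4 of 8324418 = 6243313.50, rounded up to 6243314; 6,243,314 required, 6,243,314 in favor — approved.

Not approved — the Class I shares did not give the required vote.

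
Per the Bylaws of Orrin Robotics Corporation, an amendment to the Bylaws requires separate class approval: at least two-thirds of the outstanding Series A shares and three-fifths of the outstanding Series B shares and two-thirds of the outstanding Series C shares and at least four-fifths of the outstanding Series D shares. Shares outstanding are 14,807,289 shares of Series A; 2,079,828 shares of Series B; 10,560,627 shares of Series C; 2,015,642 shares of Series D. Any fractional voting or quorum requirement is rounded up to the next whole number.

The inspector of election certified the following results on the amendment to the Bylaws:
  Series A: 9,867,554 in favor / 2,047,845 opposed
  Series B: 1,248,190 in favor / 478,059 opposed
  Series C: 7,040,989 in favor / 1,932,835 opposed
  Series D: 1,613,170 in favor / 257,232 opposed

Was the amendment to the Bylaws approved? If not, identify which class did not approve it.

Not approved — the Series A shares did not give the required vote.

Series A: 2/3 of 14807289 = 9871526; 9,871,526 required, 9,867,554 in favor — not approved.
Series B: 3/5 of 2079828 = 1247896.80, rounded up to 1247897; 1,247,897 required, 1,248,190 in favor — approved.
Series C: 2/3 of 10560627 = 7040418; 7,040,418 required, 7,040,989 in favor — approved.
Series D: 4/5 of 2015642 = 1612513.60, rounded up to 1612514; 1,612,514 required, 1,613,170 in favor — approved.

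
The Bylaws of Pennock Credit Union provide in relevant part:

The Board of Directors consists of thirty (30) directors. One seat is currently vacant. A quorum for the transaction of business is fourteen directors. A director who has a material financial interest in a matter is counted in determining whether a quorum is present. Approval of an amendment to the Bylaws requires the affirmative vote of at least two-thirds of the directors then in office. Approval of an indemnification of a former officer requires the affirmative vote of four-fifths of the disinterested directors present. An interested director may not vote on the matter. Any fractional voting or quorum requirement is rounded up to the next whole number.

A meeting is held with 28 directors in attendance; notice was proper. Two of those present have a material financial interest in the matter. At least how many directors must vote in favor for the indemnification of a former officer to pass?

21

The indemnification of a former officer requires four-fifths of the disinterested directors present (28 − 2 = 26).
4/5 of 26 = 20.80, rounded up to 21.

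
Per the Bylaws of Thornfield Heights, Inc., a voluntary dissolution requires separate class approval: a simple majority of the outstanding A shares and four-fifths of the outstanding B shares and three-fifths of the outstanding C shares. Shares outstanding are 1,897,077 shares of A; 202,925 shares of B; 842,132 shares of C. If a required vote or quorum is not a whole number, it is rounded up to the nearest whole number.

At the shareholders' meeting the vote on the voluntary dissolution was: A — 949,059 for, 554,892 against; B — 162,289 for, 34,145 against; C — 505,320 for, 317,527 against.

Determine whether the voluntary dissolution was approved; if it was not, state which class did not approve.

A: a majority of 1897077 is 948539; 948,539 required, 949,059 in favor — approved.
B: 4/5 of 202925 = 162340; 162,340 required, 162,289 in favor — not approved.
C: 3/5 of 842132 = 505279.20, rounded up to 505280; 505,280 required, 505,320 in favor — approved.

Not approved — the B shares did not give the required vote.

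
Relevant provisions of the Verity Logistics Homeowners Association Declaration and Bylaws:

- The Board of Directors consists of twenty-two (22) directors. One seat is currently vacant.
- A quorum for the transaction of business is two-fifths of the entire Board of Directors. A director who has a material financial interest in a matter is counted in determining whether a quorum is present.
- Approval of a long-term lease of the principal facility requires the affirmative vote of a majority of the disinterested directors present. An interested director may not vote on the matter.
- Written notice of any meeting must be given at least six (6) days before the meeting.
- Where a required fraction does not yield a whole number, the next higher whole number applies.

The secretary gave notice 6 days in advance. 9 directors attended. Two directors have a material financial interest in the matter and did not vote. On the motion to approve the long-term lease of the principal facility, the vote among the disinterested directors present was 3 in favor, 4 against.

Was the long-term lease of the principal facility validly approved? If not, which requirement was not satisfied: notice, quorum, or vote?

Invalid — vote requirement not satisfied.

Notice: 6 days given; 6 required (6 ≥ 6). Satisfied.
Quorum: 9 present (interested directors count toward quorum); quorum is 9. Satisfied.
Vote: the long-term lease of the principal facility requires a majority of the disinterested directors present (9 − 2 = 7). A majority of 7 is 4, so 4 affirmative votes are needed; 3 voted in favor. Not satisfied.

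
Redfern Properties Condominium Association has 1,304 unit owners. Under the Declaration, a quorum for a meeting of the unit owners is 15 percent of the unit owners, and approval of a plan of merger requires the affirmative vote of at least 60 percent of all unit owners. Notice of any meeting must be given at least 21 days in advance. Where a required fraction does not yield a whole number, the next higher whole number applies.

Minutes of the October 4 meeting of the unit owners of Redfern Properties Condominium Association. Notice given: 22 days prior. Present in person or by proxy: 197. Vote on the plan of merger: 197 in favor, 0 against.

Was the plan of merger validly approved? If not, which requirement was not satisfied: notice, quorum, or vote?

Invalid — vote requirement not satisfied.

Notice: 22 days given; 21 required. Satisfied.
Quorum: 15% of 1,304 = 195.60, rounded up to 196; 197 present. Satisfied.
Vote: requires three-fifths of all unit owners (1,304); 3/5 of 1304 = 782.40, rounded up to 783, so 783 needed; 197 in favor. Not satisfied.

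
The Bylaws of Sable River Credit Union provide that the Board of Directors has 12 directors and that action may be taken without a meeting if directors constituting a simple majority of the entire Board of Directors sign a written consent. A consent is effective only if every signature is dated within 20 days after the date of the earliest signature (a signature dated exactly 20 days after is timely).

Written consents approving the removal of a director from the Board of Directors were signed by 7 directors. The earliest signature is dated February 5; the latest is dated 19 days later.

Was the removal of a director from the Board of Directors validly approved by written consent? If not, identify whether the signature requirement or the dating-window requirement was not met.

Signatures required: a simple majority of 12 — a majority of 12 is 7, so 7 needed; 7 signed. Sufficient.
Dating window: the latest signature is 19 days after the earliest; the limit is 20 days. Within the window.

Effective — both the signature and dating-window requirements are satisfied.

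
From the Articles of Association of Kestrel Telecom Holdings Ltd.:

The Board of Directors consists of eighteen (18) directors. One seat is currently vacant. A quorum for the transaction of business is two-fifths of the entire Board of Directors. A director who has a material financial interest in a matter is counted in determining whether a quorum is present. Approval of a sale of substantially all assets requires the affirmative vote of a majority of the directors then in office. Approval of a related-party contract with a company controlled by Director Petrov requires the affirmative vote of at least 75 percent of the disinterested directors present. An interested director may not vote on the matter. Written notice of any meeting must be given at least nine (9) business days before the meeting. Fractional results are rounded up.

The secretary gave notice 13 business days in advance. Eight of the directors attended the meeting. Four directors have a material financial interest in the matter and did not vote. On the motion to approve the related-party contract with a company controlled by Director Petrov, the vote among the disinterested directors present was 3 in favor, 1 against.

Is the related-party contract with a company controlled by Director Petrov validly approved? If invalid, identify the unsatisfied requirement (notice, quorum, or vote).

Notice: 13 business days given; 9 required (13 ≥ 9). Satisfied.
Quorum: 8 present (interested directors count toward quorum); quorum is 8. Satisfied.
Vote: the related-party contract with a company controlled by Director Petrov requires three-fourths of the disinterested directors present (8 − 4 = 4). 3/4 of 4 = 3, so 3 affirmative votes are needed; 3 voted in favor. Satisfied.

Valid — all requirements satisfied.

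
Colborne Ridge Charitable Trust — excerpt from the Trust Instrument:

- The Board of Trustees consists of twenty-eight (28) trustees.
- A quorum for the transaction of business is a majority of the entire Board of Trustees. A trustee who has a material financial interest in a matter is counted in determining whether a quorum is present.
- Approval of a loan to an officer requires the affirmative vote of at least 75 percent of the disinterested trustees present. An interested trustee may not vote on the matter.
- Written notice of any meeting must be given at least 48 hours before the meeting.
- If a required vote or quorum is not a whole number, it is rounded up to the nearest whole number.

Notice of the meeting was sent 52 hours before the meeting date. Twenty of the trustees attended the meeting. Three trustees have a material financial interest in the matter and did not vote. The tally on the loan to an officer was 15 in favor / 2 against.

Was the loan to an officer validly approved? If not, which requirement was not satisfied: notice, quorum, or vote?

Notice: 52 hours given; 48 required (52 ≥ 48). Satisfied.
Quorum: 20 present (interested trustees count toward quorum); quorum is 15. Satisfied.
Vote: the loan to an officer requires three-fourths of the disinterested trustees present (20 − 3 = 17). 3/4 of 17 = 12.75, rounded up to 13, so 13 affirmative votes are needed; 15 voted in favor. Satisfied.

Valid — all requirements satisfied.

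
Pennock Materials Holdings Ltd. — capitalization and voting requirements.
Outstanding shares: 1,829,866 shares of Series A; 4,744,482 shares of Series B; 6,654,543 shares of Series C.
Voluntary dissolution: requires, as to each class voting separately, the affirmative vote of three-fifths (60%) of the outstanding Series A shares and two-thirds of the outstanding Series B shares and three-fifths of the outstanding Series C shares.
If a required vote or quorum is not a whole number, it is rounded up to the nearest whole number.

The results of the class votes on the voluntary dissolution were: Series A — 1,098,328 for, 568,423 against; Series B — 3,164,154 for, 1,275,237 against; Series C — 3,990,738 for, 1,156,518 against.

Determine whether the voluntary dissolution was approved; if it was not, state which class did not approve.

Series A: 3/5 of 1829866 = 1097919.60, rounded up to 1097920; 1,097,920 required, 1,098,328 in favor — approved.
Series B: 2/3 of 4744482 = 3162988; 3,162,988 required, 3,164,154 in favor — approved.
Series C: 3/5 of 6654543 = 3992725.80, rounded up to 3992726; 3,992,726 required, 3,990,738 in favor — not approved.

Not approved — the Series C shares did not give the required vote.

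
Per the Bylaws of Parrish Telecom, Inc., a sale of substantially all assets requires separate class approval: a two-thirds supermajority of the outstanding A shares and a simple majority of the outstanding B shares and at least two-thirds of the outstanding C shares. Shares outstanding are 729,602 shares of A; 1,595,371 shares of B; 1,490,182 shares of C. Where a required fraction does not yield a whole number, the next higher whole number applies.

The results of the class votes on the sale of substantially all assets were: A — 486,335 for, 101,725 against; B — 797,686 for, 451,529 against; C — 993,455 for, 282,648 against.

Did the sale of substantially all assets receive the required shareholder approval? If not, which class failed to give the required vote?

A: 2/3 of 729602 = 486401.33, rounded up to 486402; 486,402 required, 486,335 in favor — not approved.
B: a majority of 1595371 is 797686; 797,686 required, 797,686 in favor — approved.
C: 2/3 of 1490182 = 993454.67, rounded up to 993455; 993,455 required, 993,455 in favor — approved.

Not approved — the A shares did not give the required vote.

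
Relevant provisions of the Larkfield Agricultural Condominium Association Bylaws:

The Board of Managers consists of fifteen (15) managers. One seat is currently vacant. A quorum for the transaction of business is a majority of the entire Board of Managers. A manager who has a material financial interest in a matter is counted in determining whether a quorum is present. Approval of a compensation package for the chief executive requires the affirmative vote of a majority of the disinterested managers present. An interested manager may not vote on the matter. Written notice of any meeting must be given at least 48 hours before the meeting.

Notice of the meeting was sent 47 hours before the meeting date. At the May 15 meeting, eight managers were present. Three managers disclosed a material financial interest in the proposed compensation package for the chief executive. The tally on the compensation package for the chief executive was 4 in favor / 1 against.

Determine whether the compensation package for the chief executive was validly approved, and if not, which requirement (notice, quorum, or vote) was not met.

Invalid — notice requirement not satisfied.

Notice: 47 hours given; 48 required (47 < 48). Not satisfied.
Quorum: 8 present (interested managers count toward quorum); quorum is 8. Satisfied.
Vote: the compensation package for the chief executive requires a majority of the disinterested managers present (8 − 3 = 5). A majority of 5 is 3, so 3 affirmative votes are needed; 4 voted in favor. Satisfied.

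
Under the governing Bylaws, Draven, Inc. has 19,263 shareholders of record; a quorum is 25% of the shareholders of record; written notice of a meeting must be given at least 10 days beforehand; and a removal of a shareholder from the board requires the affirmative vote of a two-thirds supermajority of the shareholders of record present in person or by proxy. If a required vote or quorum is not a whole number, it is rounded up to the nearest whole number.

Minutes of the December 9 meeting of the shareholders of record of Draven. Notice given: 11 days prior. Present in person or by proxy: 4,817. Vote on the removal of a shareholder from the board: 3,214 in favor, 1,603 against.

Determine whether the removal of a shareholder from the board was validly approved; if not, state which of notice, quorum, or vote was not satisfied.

Valid — all requirements satisfied.

Notice: 11 days given; 10 required. Satisfied.
Quorum: 25% of 19,263 = 4,815.75, rounded up to 4,816; 4,817 present. Satisfied.
Vote: requires two-thirds of those present (4,817); 2/3 of 4817 = 3211.33, rounded up to 3212, so 3,212 needed; 3,214 in favor. Satisfied.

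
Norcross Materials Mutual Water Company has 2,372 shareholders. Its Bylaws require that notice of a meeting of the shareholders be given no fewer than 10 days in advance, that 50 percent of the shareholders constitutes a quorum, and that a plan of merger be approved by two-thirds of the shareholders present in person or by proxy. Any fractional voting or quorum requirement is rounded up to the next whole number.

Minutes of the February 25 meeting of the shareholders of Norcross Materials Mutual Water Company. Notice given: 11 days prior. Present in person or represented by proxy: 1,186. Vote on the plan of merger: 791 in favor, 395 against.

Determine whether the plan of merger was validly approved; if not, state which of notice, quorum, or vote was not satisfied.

Valid — all requirements satisfied.

Notice: 11 days given; 10 required. Satisfied.
Quorum: 50% of 2,372 = 1,186; 1,186 present. Satisfied.
Vote: requires two-thirds of those present (1,186); 2/3 of 1186 = 790.67, rounded up to 791, so 791 needed; 791 in favor. Satisfied.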